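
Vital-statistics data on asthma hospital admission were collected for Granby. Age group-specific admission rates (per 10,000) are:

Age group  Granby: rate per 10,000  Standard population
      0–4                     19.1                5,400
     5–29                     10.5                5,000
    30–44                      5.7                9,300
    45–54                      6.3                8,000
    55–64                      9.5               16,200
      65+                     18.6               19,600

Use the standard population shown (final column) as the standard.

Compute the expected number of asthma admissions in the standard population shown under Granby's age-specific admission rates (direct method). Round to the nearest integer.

78

Expected asthma admissions = Σ (standard pop × age-specific rate ÷ 10,000)
= 5,400×19.1/10,000 + 5,000×10.5/10,000 + 9,300×5.7/10,000 + 8,000×6.3/10,000 + 16,200×9.5/10,000 + 19,600×18.6/10,000
= 10.31 + 5.25 + 5.30 + 5.04 + 15.39 + 36.46 = 77.75.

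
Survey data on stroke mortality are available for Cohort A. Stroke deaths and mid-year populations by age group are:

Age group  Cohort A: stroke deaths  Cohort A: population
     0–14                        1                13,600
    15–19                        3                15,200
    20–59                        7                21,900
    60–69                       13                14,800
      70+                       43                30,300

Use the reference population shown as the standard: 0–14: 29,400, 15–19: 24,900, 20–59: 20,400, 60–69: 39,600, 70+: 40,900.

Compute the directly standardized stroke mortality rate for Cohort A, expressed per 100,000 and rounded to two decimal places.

Age-specific rates per 100,000 for Cohort A: 7.35, 19.74, 31.96, 87.84, 141.91.
Standard total = 155,200; weights = 0.1894, 0.1604, 0.1314, 0.2552, 0.2635.
Standardized rate: 0.1894×7.35 + 0.1604×19.74 + 0.1314×31.96 + 0.2552×87.84 + 0.2635×141.91 = 68.5718 per 100,000.

68.57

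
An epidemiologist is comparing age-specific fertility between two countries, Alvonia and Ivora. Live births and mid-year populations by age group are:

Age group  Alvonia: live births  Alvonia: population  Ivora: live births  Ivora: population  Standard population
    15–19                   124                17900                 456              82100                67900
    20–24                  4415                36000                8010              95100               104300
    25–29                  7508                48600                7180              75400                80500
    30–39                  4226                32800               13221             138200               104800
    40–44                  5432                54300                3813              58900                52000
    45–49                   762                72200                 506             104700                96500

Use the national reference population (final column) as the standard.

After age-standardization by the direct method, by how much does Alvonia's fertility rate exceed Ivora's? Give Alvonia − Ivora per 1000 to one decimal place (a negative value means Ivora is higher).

Age-specific rates per 1000 for Alvonia: 6.927, 122.639, 154.486, 128.841, 100.037, 10.554.
For Ivora: 5.554, 84.227, 95.225, 95.666, 64.737, 4.833.
Standard total = 506000; weights = 0.1342, 0.2061, 0.1591, 0.2071, 0.1028, 0.1907.
Alvonia: 0.1342×6.927 + 0.2061×122.639 + 0.1591×154.486 + 0.2071×128.841 + 0.1028×100.037 + 0.1907×10.554 = 89.7641 per 1000.
Ivora: 0.1342×5.554 + 0.2061×84.227 + 0.1591×95.225 + 0.2071×95.666 + 0.1028×64.737 + 0.1907×4.833 = 60.6445 per 1000.
Difference = 89.7641 − 60.6445 = 29.1196.

29.1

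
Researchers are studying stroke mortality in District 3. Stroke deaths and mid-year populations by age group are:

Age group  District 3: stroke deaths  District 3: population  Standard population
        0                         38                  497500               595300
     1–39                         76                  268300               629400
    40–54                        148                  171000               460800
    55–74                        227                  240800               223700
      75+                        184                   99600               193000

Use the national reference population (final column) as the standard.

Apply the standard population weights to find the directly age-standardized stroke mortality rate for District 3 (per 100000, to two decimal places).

56.61

Age-specific rates per 100000 for District 3: 7.64, 28.33, 86.55, 94.27, 184.74.
Standard total = 2102200; weights = 0.2832, 0.2994, 0.2192, 0.1064, 0.0918.
Standardized rate: 0.2832×7.64 + 0.2994×28.33 + 0.2192×86.55 + 0.1064×94.27 + 0.0918×184.74 = 56.6076 per 100000.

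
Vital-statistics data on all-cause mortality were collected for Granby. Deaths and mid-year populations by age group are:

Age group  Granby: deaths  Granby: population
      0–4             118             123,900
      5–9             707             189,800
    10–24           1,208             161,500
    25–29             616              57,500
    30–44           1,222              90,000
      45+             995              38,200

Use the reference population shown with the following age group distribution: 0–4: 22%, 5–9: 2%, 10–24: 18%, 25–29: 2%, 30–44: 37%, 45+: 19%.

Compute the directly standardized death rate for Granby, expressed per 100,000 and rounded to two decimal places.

1181.74

Age-specific rates per 100,000 for Granby: 95.24, 372.50, 747.99, 1071.30, 1357.78, 2604.71.
Standard weights: 0.22, 0.02, 0.18, 0.02, 0.37, 0.19.
Standardized rate: 0.2200×95.24 + 0.0200×372.50 + 0.1800×747.99 + 0.0200×1071.30 + 0.3700×1357.78 + 0.1900×2604.71 = 1181.7393 per 100,000.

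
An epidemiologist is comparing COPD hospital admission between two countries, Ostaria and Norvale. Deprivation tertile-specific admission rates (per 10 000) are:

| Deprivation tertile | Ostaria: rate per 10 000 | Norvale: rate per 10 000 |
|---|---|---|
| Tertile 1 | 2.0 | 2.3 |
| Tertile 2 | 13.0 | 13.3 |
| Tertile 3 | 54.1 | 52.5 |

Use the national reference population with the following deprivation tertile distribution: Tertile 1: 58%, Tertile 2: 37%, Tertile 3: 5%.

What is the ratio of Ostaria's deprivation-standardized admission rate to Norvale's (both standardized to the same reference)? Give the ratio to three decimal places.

Standard weights: 0.58, 0.37, 0.05.
Ostaria: 0.5800×2.0 + 0.3700×13.0 + 0.0500×54.1 = 8.6750 per 10 000.
Norvale: 0.5800×2.3 + 0.3700×13.3 + 0.0500×52.5 = 8.8800 per 10 000.
Ratio = 8.6750 ÷ 8.8800 = 0.97691.

0.977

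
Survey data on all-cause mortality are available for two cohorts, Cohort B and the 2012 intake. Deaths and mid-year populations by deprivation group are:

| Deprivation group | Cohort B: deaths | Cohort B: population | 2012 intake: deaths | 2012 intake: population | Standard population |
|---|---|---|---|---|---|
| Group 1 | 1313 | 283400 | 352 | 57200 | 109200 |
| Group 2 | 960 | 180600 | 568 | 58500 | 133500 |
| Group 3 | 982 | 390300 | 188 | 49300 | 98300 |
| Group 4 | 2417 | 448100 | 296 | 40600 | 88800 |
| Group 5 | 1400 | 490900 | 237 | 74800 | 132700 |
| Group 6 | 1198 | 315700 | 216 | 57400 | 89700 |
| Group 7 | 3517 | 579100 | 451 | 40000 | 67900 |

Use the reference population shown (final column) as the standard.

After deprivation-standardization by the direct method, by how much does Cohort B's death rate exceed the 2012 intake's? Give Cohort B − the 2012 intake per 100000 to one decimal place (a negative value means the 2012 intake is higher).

-200.1

Deprivation-specific rates per 100000 for Cohort B: 463.30, 531.56, 251.60, 539.39, 285.19, 379.47, 607.32.
For the 2012 intake: 615.38, 970.94, 381.34, 729.06, 316.84, 376.31, 1127.50.
Standard total = 720100; weights = 0.1516, 0.1854, 0.1365, 0.1233, 0.1843, 0.1246, 0.0943.
Cohort B: 0.1516×463.30 + 0.1854×531.56 + 0.1365×251.60 + 0.1233×539.39 + 0.1843×285.19 + 0.1246×379.47 + 0.0943×607.32 = 426.7560 per 100000.
The 2012 intake: 0.1516×615.38 + 0.1854×970.94 + 0.1365×381.34 + 0.1233×729.06 + 0.1843×316.84 + 0.1246×376.31 + 0.0943×1127.50 = 626.8633 per 100000.
Difference = 426.7560 − 626.8633 = -200.1073.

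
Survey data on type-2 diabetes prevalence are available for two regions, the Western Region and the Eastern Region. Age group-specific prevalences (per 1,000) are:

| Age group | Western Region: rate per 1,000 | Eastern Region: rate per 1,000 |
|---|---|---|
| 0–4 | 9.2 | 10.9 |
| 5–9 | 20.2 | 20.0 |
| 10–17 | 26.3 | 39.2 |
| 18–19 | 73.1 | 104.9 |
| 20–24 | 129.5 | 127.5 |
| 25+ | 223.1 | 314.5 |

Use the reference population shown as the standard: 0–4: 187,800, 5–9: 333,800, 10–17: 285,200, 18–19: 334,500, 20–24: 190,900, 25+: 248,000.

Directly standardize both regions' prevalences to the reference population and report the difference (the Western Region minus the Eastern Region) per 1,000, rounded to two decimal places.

Standard total = 1,580,200; weights = 0.1188, 0.2112, 0.1805, 0.2117, 0.1208, 0.1569.
The Western Region: 0.1188×9.2 + 0.2112×20.2 + 0.1805×26.3 + 0.2117×73.1 + 0.1208×129.5 + 0.1569×223.1 = 76.2395 per 1,000.
The Eastern Region: 0.1188×10.9 + 0.2112×20.0 + 0.1805×39.2 + 0.2117×104.9 + 0.1208×127.5 + 0.1569×314.5 = 99.5619 per 1,000.
Difference = 76.2395 − 99.5619 = -23.3224.

-23.32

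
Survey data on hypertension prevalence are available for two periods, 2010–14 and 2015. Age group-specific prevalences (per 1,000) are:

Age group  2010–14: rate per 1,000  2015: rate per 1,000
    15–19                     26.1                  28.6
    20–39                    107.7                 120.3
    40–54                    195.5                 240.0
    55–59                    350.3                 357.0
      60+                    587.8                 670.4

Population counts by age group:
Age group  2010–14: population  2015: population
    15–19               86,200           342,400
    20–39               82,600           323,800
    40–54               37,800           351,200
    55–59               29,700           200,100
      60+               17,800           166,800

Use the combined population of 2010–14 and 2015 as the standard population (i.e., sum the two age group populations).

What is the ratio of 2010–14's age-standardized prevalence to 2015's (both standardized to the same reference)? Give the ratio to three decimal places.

0.888

Combined standard total = 1,638,400; weights = 0.2616, 0.2480, 0.2374, 0.1403, 0.1127.
2010–14: 0.2616×26.1 + 0.2480×107.7 + 0.2374×195.5 + 0.1403×350.3 + 0.1127×587.8 = 195.3199 per 1,000.
2015: 0.2616×28.6 + 0.2480×120.3 + 0.2374×240.0 + 0.1403×357.0 + 0.1127×670.4 = 219.9111 per 1,000.
Ratio = 195.3199 ÷ 219.9111 = 0.88818.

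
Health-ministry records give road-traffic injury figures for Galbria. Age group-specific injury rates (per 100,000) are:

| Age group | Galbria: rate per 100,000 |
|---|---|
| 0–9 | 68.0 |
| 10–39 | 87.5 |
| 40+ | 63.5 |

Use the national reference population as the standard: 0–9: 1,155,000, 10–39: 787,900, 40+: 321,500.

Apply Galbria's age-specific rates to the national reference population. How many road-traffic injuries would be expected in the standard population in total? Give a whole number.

Expected road-traffic injuries = Σ (standard pop × age-specific rate ÷ 100,000)
= 1,155,000×68.0/100,000 + 787,900×87.5/100,000 + 321,500×63.5/100,000
= 785.40 + 689.41 + 204.15 = 1678.96.

1679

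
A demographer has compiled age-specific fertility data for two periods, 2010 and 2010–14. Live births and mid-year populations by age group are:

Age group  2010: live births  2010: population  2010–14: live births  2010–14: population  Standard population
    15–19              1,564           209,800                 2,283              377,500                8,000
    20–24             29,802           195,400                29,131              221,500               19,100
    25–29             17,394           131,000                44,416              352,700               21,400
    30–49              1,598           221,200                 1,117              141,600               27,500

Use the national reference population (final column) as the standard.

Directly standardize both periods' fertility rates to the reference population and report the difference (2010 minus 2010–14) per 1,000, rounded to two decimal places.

Age-specific rates per 1,000 for 2010: 7.455, 152.518, 132.779, 7.224.
For 2010–14: 6.048, 131.517, 125.931, 7.888.
Standard total = 76,000; weights = 0.1053, 0.2513, 0.2816, 0.3618.
2010: 0.1053×7.455 + 0.2513×152.518 + 0.2816×132.779 + 0.3618×7.224 = 79.1166 per 1,000.
2010–14: 0.1053×6.048 + 0.2513×131.517 + 0.2816×125.931 + 0.3618×7.888 = 72.0029 per 1,000.
Difference = 79.1166 − 72.0029 = 7.1137.

7.11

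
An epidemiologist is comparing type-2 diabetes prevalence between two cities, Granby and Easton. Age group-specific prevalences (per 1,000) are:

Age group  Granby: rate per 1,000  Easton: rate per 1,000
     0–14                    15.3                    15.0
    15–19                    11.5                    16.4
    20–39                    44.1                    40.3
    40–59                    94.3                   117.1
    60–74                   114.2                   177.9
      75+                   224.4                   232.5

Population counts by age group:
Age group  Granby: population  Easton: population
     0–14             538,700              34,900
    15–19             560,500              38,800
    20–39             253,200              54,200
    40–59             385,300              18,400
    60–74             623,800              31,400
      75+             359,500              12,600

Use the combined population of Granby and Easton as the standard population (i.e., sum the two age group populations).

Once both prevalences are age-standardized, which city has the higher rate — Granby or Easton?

Easton

Combined standard total = 2,911,300; weights = 0.1970, 0.2059, 0.1056, 0.1387, 0.2251, 0.1278.
Granby: 0.1970×15.3 + 0.2059×11.5 + 0.1056×44.1 + 0.1387×94.3 + 0.2251×114.2 + 0.1278×224.4 = 77.4968 per 1,000.
Easton: 0.1970×15.0 + 0.2059×16.4 + 0.1056×40.3 + 0.1387×117.1 + 0.2251×177.9 + 0.1278×232.5 = 96.5779 per 1,000.
The crude rates (78.68 vs 73.64) would put Granby higher, but that reflects its age composition; once standardized to a common age structure, Easton has the higher underlying rate.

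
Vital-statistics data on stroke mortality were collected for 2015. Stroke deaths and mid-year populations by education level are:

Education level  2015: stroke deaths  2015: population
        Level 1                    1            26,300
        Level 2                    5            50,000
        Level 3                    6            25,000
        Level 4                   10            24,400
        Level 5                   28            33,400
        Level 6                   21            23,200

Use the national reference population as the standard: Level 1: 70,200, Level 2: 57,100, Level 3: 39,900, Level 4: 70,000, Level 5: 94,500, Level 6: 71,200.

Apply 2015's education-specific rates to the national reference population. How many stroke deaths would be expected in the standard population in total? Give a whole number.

Education-specific rates per 100,000 for 2015: 3.80, 10.00, 24.00, 40.98, 83.83, 90.52.
Expected stroke deaths = Σ (standard pop × education-specific rate ÷ 100,000)
= 70,200×3.80/100,000 + 57,100×10.00/100,000 + 39,900×24.00/100,000 + 70,000×40.98/100,000 + 94,500×83.83/100,000 + 71,200×90.52/100,000
= 2.67 + 5.71 + 9.58 + 28.69 + 79.22 + 64.45 = 190.31.

190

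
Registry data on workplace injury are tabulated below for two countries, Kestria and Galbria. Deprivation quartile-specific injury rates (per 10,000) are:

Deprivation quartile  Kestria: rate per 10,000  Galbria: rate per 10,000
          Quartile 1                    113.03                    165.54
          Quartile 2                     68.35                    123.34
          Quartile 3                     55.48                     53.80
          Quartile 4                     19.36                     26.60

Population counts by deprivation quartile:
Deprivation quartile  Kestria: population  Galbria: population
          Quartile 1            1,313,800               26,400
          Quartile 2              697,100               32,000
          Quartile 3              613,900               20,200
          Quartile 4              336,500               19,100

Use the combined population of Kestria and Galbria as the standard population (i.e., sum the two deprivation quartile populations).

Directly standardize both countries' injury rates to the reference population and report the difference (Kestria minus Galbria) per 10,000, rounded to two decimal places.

Combined standard total = 3,059,000; weights = 0.4381, 0.2383, 0.2073, 0.1162.
Kestria: 0.4381×113.03 + 0.2383×68.35 + 0.2073×55.48 + 0.1162×19.36 = 79.5623 per 10,000.
Galbria: 0.4381×165.54 + 0.2383×123.34 + 0.2073×53.80 + 0.1162×26.60 = 116.1678 per 10,000.
Difference = 79.5623 − 116.1678 = -36.6055.

-36.61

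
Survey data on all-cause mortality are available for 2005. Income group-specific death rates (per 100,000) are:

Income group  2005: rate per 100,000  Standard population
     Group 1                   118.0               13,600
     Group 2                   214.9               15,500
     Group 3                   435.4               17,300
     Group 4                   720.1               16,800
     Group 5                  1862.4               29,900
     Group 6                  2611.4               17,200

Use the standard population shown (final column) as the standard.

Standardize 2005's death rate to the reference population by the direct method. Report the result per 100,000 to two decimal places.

1134.79

Standard total = 110,300; weights = 0.1233, 0.1405, 0.1568, 0.1523, 0.2711, 0.1559.
Standardized rate: 0.1233×118.0 + 0.1405×214.9 + 0.1568×435.4 + 0.1523×720.1 + 0.2711×1862.4 + 0.1559×2611.4 = 1134.7932 per 100,000.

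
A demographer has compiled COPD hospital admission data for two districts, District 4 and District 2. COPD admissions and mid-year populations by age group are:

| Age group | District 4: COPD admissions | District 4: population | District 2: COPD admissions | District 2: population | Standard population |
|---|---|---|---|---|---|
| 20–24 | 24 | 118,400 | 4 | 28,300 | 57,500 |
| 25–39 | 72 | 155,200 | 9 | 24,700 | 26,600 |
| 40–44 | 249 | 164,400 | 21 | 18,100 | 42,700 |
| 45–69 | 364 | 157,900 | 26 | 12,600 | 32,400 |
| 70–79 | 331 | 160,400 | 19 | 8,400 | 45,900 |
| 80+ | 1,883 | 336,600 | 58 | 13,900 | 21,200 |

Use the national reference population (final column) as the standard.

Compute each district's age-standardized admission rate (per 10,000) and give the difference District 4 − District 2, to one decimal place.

Age-specific rates per 10,000 for District 4: 2.03, 4.64, 15.15, 23.05, 20.64, 55.94.
For District 2: 1.41, 3.64, 11.60, 20.63, 22.62, 41.73.
Standard total = 226,300; weights = 0.2541, 0.1175, 0.1887, 0.1432, 0.2028, 0.0937.
District 4: 0.2541×2.03 + 0.1175×4.64 + 0.1887×15.15 + 0.1432×23.05 + 0.2028×20.64 + 0.0937×55.94 = 16.6449 per 10,000.
District 2: 0.2541×1.41 + 0.1175×3.64 + 0.1887×11.60 + 0.1432×20.63 + 0.2028×22.62 + 0.0937×41.73 = 14.4277 per 10,000.
Difference = 16.6449 − 14.4277 = 2.2172.

2.2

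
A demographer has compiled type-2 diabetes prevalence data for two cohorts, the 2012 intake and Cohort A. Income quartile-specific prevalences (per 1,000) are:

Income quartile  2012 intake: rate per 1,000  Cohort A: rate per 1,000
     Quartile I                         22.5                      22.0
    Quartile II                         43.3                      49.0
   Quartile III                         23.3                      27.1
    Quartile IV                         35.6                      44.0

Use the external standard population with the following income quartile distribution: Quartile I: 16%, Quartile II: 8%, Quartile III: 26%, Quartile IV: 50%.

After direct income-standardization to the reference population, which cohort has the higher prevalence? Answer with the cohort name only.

Standard weights: 0.16, 0.08, 0.26, 0.50.
The 2012 intake: 0.1600×22.5 + 0.0800×43.3 + 0.2600×23.3 + 0.5000×35.6 = 30.9220 per 1,000.
Cohort A: 0.1600×22.0 + 0.0800×49.0 + 0.2600×27.1 + 0.5000×44.0 = 36.4860 per 1,000.

Cohort A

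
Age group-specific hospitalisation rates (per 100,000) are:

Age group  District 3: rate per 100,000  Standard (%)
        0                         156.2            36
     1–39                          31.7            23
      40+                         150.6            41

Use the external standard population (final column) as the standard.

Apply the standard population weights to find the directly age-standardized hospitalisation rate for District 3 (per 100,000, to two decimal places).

Standard weights: 0.36, 0.23, 0.41.
Standardized rate: 0.3600×156.2 + 0.2300×31.7 + 0.4100×150.6 = 125.2690 per 100,000.

125.27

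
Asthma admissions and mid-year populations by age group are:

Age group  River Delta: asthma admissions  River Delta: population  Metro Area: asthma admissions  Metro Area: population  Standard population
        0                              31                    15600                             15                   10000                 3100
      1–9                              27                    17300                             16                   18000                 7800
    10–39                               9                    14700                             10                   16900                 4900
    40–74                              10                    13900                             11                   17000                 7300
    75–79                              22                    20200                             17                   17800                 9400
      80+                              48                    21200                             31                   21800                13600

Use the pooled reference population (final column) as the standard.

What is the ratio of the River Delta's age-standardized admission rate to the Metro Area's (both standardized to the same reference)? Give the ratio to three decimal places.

1.423

Age-specific rates per 10000 for the River Delta: 19.87, 15.61, 6.12, 7.19, 10.89, 22.64.
For the Metro Area: 15.00, 8.89, 5.92, 6.47, 9.55, 14.22.
Standard total = 46100; weights = 0.0672, 0.1692, 0.1063, 0.1584, 0.2039, 0.2950.
The River Delta: 0.0672×19.87 + 0.1692×15.61 + 0.1063×6.12 + 0.1584×7.19 + 0.2039×10.89 + 0.2950×22.64 = 14.6671 per 10000.
The Metro Area: 0.0672×15.00 + 0.1692×8.89 + 0.1063×5.92 + 0.1584×6.47 + 0.2039×9.55 + 0.2950×14.22 = 10.3087 per 10000.
Ratio = 14.6671 ÷ 10.3087 = 1.42279.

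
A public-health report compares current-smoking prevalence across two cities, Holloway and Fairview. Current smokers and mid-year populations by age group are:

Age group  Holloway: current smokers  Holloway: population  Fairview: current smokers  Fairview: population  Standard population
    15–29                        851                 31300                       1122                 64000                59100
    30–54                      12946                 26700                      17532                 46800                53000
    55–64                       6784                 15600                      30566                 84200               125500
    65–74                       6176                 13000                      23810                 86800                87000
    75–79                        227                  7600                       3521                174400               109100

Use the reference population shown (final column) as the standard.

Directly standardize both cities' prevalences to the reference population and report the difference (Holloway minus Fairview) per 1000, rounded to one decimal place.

78.3

Age-specific rates per 1000 for Holloway: 27.188, 484.869, 434.872, 475.077, 29.868.
For Fairview: 17.531, 374.615, 363.017, 274.309, 20.189.
Standard total = 433700; weights = 0.1363, 0.1222, 0.2894, 0.2006, 0.2516.
Holloway: 0.1363×27.188 + 0.1222×484.869 + 0.2894×434.872 + 0.2006×475.077 + 0.2516×29.868 = 291.6109 per 1000.
Fairview: 0.1363×17.531 + 0.1222×374.615 + 0.2894×363.017 + 0.2006×274.309 + 0.2516×20.189 = 213.3198 per 1000.
Difference = 291.6109 − 213.3198 = 78.2911.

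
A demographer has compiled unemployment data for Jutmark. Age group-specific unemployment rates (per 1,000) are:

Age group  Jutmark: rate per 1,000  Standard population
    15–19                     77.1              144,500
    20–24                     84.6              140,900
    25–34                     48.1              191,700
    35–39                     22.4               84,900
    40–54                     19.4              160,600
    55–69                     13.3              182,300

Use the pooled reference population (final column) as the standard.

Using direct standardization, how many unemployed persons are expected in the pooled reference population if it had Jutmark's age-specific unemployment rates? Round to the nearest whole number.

Expected unemployed persons = Σ (standard pop × age-specific rate ÷ 1,000)
= 144,500×77.1/1,000 + 140,900×84.6/1,000 + 191,700×48.1/1,000 + 84,900×22.4/1,000 + 160,600×19.4/1,000 + 182,300×13.3/1,000
= 11140.95 + 11920.14 + 9220.77 + 1901.76 + 3115.64 + 2424.59 = 39723.85.

39724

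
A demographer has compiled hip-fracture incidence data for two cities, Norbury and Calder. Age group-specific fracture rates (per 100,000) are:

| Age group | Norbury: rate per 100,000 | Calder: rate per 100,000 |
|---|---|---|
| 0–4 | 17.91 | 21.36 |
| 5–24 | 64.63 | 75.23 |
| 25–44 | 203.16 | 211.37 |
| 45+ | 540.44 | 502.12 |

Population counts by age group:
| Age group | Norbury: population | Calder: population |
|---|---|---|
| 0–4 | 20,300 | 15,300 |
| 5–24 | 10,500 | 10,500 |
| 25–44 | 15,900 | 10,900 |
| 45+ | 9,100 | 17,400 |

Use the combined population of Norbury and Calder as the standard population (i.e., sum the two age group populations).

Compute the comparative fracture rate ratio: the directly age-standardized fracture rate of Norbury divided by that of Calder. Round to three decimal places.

1.021

Combined standard total = 109,900; weights = 0.3239, 0.1911, 0.2439, 0.2411.
Norbury: 0.3239×17.91 + 0.1911×64.63 + 0.2439×203.16 + 0.2411×540.44 = 198.0089 per 100,000.
Calder: 0.3239×21.36 + 0.1911×75.23 + 0.2439×211.37 + 0.2411×502.12 = 193.9139 per 100,000.
Ratio = 198.0089 ÷ 193.9139 = 1.02112.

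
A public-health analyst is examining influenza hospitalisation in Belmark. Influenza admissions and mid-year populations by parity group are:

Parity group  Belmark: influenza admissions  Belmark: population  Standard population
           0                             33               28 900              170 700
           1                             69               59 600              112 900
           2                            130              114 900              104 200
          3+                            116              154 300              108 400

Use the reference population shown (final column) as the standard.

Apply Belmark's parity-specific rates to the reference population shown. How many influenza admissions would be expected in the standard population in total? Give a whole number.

Parity-specific rates per 100 000 for Belmark: 114.19, 115.77, 113.14, 75.18.
Expected influenza admissions = Σ (standard pop × parity-specific rate ÷ 100 000)
= 170 700×114.19/100 000 + 112 900×115.77/100 000 + 104 200×113.14/100 000 + 108 400×75.18/100 000
= 194.92 + 130.71 + 117.89 + 81.49 = 525.01.

525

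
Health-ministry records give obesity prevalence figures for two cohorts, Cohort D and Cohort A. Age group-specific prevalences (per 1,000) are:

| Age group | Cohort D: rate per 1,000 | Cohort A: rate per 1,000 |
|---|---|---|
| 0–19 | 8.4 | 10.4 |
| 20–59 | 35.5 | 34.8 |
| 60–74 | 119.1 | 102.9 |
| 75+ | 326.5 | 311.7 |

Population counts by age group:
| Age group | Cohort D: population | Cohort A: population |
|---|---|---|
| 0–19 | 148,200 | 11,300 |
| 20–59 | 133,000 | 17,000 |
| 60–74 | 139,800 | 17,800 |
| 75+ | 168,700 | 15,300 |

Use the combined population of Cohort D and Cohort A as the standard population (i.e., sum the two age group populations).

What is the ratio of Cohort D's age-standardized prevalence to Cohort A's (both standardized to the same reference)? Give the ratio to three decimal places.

1.063

Combined standard total = 651,100; weights = 0.2450, 0.2304, 0.2421, 0.2826.
Cohort D: 0.2450×8.4 + 0.2304×35.5 + 0.2421×119.1 + 0.2826×326.5 = 131.3331 per 1,000.
Cohort A: 0.2450×10.4 + 0.2304×34.8 + 0.2421×102.9 + 0.2826×311.7 = 123.5580 per 1,000.
Ratio = 131.3331 ÷ 123.5580 = 1.06293.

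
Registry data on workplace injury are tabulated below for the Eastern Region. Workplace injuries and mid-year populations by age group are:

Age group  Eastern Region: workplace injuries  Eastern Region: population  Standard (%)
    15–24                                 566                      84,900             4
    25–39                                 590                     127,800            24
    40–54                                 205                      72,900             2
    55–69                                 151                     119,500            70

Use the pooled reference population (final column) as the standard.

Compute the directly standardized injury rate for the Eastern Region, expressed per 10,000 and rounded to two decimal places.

23.15

Age-specific rates per 10,000 for the Eastern Region: 66.67, 46.17, 28.12, 12.64.
Standard weights: 0.04, 0.24, 0.02, 0.70.
Standardized rate: 0.0400×66.67 + 0.2400×46.17 + 0.0200×28.12 + 0.7000×12.64 = 23.1541 per 10,000.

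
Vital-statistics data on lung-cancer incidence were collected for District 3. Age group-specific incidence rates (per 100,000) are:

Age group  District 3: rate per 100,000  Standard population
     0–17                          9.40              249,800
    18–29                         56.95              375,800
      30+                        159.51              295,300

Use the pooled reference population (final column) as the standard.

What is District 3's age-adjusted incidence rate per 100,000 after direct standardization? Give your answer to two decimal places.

76.94

Standard total = 920,900; weights = 0.2713, 0.4081, 0.3207.
Standardized rate: 0.2713×9.40 + 0.4081×56.95 + 0.3207×159.51 = 76.9391 per 100,000.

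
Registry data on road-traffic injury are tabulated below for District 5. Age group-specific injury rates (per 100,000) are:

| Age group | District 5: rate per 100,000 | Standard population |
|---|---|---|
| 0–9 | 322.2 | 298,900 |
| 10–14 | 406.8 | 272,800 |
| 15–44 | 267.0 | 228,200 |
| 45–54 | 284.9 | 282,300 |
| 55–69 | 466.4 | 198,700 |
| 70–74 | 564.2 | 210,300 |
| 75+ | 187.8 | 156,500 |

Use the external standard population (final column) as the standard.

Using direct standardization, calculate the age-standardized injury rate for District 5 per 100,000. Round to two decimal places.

Standard total = 1,647,700; weights = 0.1814, 0.1656, 0.1385, 0.1713, 0.1206, 0.1276, 0.0950.
Standardized rate: 0.1814×322.2 + 0.1656×406.8 + 0.1385×267.0 + 0.1713×284.9 + 0.1206×466.4 + 0.1276×564.2 + 0.0950×187.8 = 357.6822 per 100,000.

357.68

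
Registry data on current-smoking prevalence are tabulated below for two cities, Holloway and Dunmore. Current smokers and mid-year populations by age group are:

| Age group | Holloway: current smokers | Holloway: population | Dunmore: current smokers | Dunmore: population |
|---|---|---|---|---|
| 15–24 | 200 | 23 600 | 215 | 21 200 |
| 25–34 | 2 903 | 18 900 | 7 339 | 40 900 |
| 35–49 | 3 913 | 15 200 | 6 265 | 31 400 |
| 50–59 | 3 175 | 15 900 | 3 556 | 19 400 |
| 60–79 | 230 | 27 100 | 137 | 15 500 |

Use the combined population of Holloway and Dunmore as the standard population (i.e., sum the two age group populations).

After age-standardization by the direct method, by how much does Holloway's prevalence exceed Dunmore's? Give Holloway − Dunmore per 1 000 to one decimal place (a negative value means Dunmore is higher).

7.2

Age-specific rates per 1 000 for Holloway: 8.475, 153.598, 257.434, 199.686, 8.487.
For Dunmore: 10.142, 179.438, 199.522, 183.299, 8.839.
Combined standard total = 229 100; weights = 0.1955, 0.2610, 0.2034, 0.1541, 0.1859.
Holloway: 0.1955×8.475 + 0.2610×153.598 + 0.2034×257.434 + 0.1541×199.686 + 0.1859×8.487 = 126.4587 per 1 000.
Dunmore: 0.1955×10.142 + 0.2610×179.438 + 0.2034×199.522 + 0.1541×183.299 + 0.1859×8.839 = 119.2904 per 1 000.
Difference = 126.4587 − 119.2904 = 7.1683.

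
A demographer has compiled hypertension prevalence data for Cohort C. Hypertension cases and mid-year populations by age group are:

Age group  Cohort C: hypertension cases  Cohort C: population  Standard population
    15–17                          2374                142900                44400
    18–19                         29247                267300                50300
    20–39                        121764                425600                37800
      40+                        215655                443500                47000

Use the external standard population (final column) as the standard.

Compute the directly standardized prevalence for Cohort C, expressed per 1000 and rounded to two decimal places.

222.34

Age-specific rates per 1000 for Cohort C: 16.613, 109.416, 286.100, 486.257.
Standard total = 179500; weights = 0.2474, 0.2802, 0.2106, 0.2618.
Standardized rate: 0.2474×16.613 + 0.2802×109.416 + 0.2106×286.100 + 0.2618×486.257 = 222.3393 per 1000.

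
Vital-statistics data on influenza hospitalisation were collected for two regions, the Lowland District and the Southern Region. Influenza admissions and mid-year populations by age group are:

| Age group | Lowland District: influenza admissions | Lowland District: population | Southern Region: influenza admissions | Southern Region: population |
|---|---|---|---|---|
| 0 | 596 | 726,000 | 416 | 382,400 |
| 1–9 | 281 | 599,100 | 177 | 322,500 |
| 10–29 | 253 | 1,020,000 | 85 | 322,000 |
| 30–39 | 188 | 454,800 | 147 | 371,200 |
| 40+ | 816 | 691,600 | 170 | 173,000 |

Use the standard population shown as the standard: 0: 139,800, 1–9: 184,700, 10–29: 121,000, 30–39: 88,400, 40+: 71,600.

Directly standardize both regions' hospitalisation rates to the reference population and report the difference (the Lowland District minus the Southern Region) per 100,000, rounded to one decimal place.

-6.3

Age-specific rates per 100,000 for the Lowland District: 82.09, 46.90, 24.80, 41.34, 117.99.
For the Southern Region: 108.79, 54.88, 26.40, 39.60, 98.27.
Standard total = 605,500; weights = 0.2309, 0.3050, 0.1998, 0.1460, 0.1182.
The Lowland District: 0.2309×82.09 + 0.3050×46.90 + 0.1998×24.80 + 0.1460×41.34 + 0.1182×117.99 = 58.2050 per 100,000.
The Southern Region: 0.2309×108.79 + 0.3050×54.88 + 0.1998×26.40 + 0.1460×39.60 + 0.1182×98.27 = 64.5352 per 100,000.
Difference = 58.2050 − 64.5352 = -6.3302.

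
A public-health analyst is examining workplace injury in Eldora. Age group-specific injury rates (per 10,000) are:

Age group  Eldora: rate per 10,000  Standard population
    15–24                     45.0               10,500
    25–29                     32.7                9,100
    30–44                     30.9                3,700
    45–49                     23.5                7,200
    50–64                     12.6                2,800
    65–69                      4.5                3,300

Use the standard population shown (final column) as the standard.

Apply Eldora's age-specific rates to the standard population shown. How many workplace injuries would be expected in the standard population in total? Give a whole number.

110

Expected workplace injuries = Σ (standard pop × age-specific rate ÷ 10,000)
= 10,500×45.0/10,000 + 9,100×32.7/10,000 + 3,700×30.9/10,000 + 7,200×23.5/10,000 + 2,800×12.6/10,000 + 3,300×4.5/10,000
= 47.25 + 29.76 + 11.43 + 16.92 + 3.53 + 1.49 = 110.37.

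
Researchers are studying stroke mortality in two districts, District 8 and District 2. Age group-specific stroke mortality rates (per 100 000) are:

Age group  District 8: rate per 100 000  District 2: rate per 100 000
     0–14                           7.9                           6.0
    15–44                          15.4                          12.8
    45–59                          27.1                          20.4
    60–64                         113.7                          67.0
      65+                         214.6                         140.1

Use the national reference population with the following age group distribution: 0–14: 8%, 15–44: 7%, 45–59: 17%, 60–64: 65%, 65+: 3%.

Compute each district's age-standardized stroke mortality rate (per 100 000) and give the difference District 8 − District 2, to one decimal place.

Standard weights: 0.08, 0.07, 0.17, 0.65, 0.03.
District 8: 0.0800×7.9 + 0.0700×15.4 + 0.1700×27.1 + 0.6500×113.7 + 0.0300×214.6 = 86.6600 per 100 000.
District 2: 0.0800×6.0 + 0.0700×12.8 + 0.1700×20.4 + 0.6500×67.0 + 0.0300×140.1 = 52.5970 per 100 000.
Difference = 86.6600 − 52.5970 = 34.0630.

34.1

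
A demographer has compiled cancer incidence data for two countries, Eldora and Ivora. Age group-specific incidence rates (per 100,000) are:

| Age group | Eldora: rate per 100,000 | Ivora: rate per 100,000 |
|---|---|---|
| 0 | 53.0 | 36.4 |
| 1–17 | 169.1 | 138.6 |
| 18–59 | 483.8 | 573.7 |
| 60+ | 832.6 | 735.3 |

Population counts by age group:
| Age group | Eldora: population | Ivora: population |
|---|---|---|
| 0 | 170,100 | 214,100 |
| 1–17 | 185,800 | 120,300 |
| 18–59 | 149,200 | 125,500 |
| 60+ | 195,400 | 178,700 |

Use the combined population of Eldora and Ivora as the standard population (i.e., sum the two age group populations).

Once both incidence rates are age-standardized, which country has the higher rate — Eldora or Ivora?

Eldora

Combined standard total = 1,339,100; weights = 0.2869, 0.2286, 0.2051, 0.2794.
Eldora: 0.2869×53.0 + 0.2286×169.1 + 0.2051×483.8 + 0.2794×832.6 = 385.7065 per 100,000.
Ivora: 0.2869×36.4 + 0.2286×138.6 + 0.2051×573.7 + 0.2794×735.3 = 365.2315 per 100,000.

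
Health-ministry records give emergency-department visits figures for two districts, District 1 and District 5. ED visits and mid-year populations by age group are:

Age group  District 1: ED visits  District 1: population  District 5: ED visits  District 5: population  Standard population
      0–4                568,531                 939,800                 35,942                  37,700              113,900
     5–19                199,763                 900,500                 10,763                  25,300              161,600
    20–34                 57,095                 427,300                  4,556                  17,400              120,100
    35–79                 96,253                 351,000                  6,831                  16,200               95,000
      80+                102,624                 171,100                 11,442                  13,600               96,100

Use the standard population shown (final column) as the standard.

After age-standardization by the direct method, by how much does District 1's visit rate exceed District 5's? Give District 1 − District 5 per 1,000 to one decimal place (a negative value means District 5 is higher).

Age-specific rates per 1,000 for District 1: 604.949, 221.836, 133.618, 274.225, 599.790.
For District 5: 953.369, 425.415, 261.839, 421.667, 841.324.
Standard total = 586,700; weights = 0.1941, 0.2754, 0.2047, 0.1619, 0.1638.
District 1: 0.1941×604.949 + 0.2754×221.836 + 0.2047×133.618 + 0.1619×274.225 + 0.1638×599.790 = 348.5444 per 1,000.
District 5: 0.1941×953.369 + 0.2754×425.415 + 0.2047×261.839 + 0.1619×421.667 + 0.1638×841.324 = 561.9433 per 1,000.
Difference = 348.5444 − 561.9433 = -213.3989.

-213.4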